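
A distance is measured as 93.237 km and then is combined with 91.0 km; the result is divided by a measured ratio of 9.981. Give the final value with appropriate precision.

18.46 km

93.237 km + 91.0 km = 184.237 km; the sum is limited to 1 decimal place (4 s.f.).
Carrying full precision, 184.237 ÷ 9.981 = 18.4587716662… km; 9.981 has 4 s.f., so the result keeps min(4, 4) = 4 s.f.
Rounded to 4 significant figures: 18.46 km.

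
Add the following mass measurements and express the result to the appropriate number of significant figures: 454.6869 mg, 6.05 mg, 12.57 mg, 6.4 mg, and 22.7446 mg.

454.6869 mg + 6.05 mg + 12.57 mg + 6.4 mg + 22.7446 mg = 502.4515 mg.
Addition/subtraction keeps the fewest decimal places: 454.6869 → 4 decimal places, 6.05 → 2 decimal places, 12.57 → 2 decimal places, 6.4 → 1 decimal place, 22.7446 → 4 decimal places; limit is 1.
Rounded to 1 decimal place: 502.5 mg.

502.5 mg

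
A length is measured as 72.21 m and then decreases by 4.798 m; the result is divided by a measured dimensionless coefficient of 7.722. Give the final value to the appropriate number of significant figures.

72.21 m − 4.798 m = 67.412 m; the difference is limited to 2 decimal places (4 s.f.).
Carrying full precision, 67.412 ÷ 7.722 = 8.72986272986… m; 7.722 has 4 s.f., so the result keeps min(4, 4) = 4 s.f.
Rounded to 4 significant figures: 8.730 m.

8.730 m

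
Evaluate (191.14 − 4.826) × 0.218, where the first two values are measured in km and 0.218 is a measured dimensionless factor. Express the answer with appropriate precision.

191.14 km − 4.826 km = 186.314 km; the difference is limited to 2 decimal places (5 s.f.).
Carrying full precision, 186.314 × 0.218 = 40.616452 km; 0.218 has 3 s.f., so the result keeps min(5, 3) = 3 s.f.
Rounded to 3 significant figures: 40.6 km.

40.6 km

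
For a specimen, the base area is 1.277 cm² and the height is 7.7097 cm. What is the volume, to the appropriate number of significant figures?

volume = 1.277 cm² × 7.7097 cm = 9.8452869 cm³.
1.277 has 4 significant figures; 7.7097 has 5.
Division/multiplication keeps the fewest: 4 significant figures.
Rounded: 9.845 cm³.

9.845 cm³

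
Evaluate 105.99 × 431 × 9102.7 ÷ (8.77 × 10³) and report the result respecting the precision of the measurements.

105.99 × 431 × 9102.7 ÷ (8.77 × 10³) = 47414.6772592…
Multiplication/division keeps the fewest significant figures: 105.99 → 5 s.f., 431 → 3 s.f., 9102.7 → 5 s.f., 8.77 × 10³ → 3 s.f.; limit is 3.
Rounded to 3 significant figures: 4.74 × 10⁴.

4.74 × 10⁴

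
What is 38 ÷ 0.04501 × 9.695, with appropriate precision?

8.2 × 10^3

38 ÷ 0.04501 × 9.695 = 8185.06998445…
Multiplication/division keeps the fewest significant figures: 38 → 2 s.f., 0.04501 → 4 s.f., 9.695 → 4 s.f.; limit is 2.
Rounded to 2 significant figures: 8.2 × 10^3.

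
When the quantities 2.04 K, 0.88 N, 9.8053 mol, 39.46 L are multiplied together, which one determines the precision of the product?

2.04 K → 3 s.f.; 0.88 N → 2 s.f.; 9.8053 mol → 5 s.f.; 39.46 L → 4 s.f.
The fewest is 2 significant figures, from 0.88 N.

0.88 N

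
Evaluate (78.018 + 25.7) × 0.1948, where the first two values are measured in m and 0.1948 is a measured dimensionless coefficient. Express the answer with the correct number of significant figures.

78.018 m + 25.7 m = 103.718 m; the sum is limited to 1 decimal place (4 s.f.).
Carrying full precision, 103.718 × 0.1948 = 20.2042664 m; 0.1948 has 4 s.f., so the result keeps min(4, 4) = 4 s.f.
Rounded to 4 significant figures: 20.20 m.

20.20 m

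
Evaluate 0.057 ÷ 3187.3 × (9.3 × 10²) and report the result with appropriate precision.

0.017

0.057 ÷ 3187.3 × (9.3 × 10²) = 0.0166316317887…
Multiplication/division keeps the fewest significant figures: 0.057 → 2 s.f., 3187.3 → 5 s.f., 9.3 × 10² → 2 s.f.; limit is 2.
Rounded to 2 significant figures: 0.017.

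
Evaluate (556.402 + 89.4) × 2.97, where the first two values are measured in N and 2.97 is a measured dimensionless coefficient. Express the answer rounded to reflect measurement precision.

556.402 N + 89.4 N = 645.802 N; the sum is limited to 1 decimal place (4 s.f.).
Carrying full precision, 645.802 × 2.97 = 1918.03194 N; 2.97 has 3 s.f., so the result keeps min(4, 3) = 3 s.f.
Rounded to 3 significant figures: 1.92 × 10^3 N.

1.92 × 10^3 N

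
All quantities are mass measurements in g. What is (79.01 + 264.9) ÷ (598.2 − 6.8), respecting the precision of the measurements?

5.815 × 10⁻¹

79.01 + 264.9 = 343.91, limited to 1 d.p. → 4 s.f.; 598.2 − 6.8 = 591.4, limited to 1 d.p. → 4 s.f.
Carrying full precision, 343.91 ÷ 591.4 = 0.581518430842…; keep min(4, 4) = 4 s.f.
Rounded to 4 significant figures: 5.815 × 10⁻¹.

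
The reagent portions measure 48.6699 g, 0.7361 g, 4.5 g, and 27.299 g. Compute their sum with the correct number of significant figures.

81.2 g

48.6699 g + 0.7361 g + 4.5 g + 27.299 g = 81.2050 g.
Addition/subtraction keeps the fewest decimal places: 48.6699 → 4 decimal places, 0.7361 → 4 decimal places, 4.5 → 1 decimal place, 27.299 → 3 decimal places; limit is 1.
Rounded to 1 decimal place: 81.2 g.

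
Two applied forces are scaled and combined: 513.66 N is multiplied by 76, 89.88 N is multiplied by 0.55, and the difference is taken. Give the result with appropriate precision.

513.66 × 76 = 39038.16 → 3.9 × 10^4 N (2 s.f., last digit at the 10^3 place).
89.88 × 0.55 = 49.434 → 49 N (2 s.f., last digit at the 10^0 place).
Difference: 38988.726 N; keep the coarser place, 10^3.
Result: 3.9 × 10^4 N.

3.9 × 10^4 N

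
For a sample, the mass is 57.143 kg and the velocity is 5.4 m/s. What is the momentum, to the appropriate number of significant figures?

3.1 × 10^2 kg·m/s

momentum = 57.143 kg × 5.4 m/s = 308.5722 kg·m/s.
57.143 has 5 significant figures; 5.4 has 2.
Division/multiplication keeps the fewest: 2 significant figures.
Rounded: 3.1 × 10^2 kg·m/s.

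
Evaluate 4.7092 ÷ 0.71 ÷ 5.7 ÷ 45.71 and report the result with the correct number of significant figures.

4.7092 ÷ 0.71 ÷ 5.7 ÷ 45.71 = 0.0254567354694…
Multiplication/division keeps the fewest significant figures: 4.7092 → 5 s.f., 0.71 → 2 s.f., 5.7 → 2 s.f., 45.71 → 4 s.f.; limit is 2.
Rounded to 2 significant figures: 0.025.

0.025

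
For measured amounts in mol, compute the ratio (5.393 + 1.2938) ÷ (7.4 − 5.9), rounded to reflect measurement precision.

5.393 + 1.2938 = 6.6868, limited to 3 d.p. → 4 s.f.; 7.4 − 5.9 = 1.5, limited to 1 d.p. → 2 s.f.
Carrying full precision, 6.6868 ÷ 1.5 = 4.45786666667…; keep min(4, 2) = 2 s.f.
Rounded to 2 significant figures: 4.5.

4.5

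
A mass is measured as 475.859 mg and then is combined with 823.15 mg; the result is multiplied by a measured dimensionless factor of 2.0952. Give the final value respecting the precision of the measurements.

2721.7 mg

475.859 mg + 823.15 mg = 1299.009 mg; the sum is limited to 2 decimal places (6 s.f.).
Carrying full precision, 1299.009 × 2.0952 = 2721.6836568 mg; 2.0952 has 5 s.f., so the result keeps min(6, 5) = 5 s.f.
Rounded to 5 significant figures: 2721.7 mg.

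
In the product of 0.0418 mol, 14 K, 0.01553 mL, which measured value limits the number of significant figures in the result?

14 K

0.0418 mol → 3 s.f.; 14 K → 2 s.f.; 0.01553 mL → 4 s.f.
The fewest is 2 significant figures, from 14 K.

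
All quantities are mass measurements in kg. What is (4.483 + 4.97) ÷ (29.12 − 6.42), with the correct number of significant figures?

4.483 + 4.97 = 9.453, limited to 2 d.p. → 3 s.f.; 29.12 − 6.42 = 22.70, limited to 2 d.p. → 4 s.f.
Carrying full precision, 9.453 ÷ 22.70 = 0.416431718062…; keep min(3, 4) = 3 s.f.
Rounded to 3 significant figures: 0.416.

0.416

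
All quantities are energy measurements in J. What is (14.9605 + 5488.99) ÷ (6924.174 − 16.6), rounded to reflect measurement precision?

14.9605 + 5488.99 = 5503.9505, limited to 2 d.p. → 6 s.f.; 6924.174 − 16.6 = 6907.574, limited to 1 d.p. → 5 s.f.
Carrying full precision, 5503.9505 ÷ 6907.574 = 0.796799353869…; keep min(6, 5) = 5 s.f.
Rounded to 5 significant figures: 0.79680.

0.79680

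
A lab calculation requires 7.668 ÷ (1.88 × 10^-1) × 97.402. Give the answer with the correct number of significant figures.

7.668 ÷ (1.88 × 10^-1) × 97.402 = 3972.75817021…
Multiplication/division keeps the fewest significant figures: 7.668 → 4 s.f., 1.88 × 10^-1 → 3 s.f., 97.402 → 5 s.f.; limit is 3.
Rounded to 3 significant figures: 3.97 × 10^3.

3.97 × 10^3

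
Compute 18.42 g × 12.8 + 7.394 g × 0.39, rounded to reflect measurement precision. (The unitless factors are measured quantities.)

239 g

18.42 × 12.8 = 235.776 → 236 g (3 s.f., last digit at the 10^0 place).
7.394 × 0.39 = 2.88366 → 2.9 g (2 s.f., last digit at the 10^-1 place).
Sum: 238.65966 g; keep the coarser place, 10^0.
Result: 239 g.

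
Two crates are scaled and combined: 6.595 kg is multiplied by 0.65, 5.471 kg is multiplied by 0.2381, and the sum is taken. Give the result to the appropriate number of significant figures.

6.595 × 0.65 = 4.28675 → 4.3 kg (2 s.f., last digit at the 10^-1 place).
5.471 × 0.2381 = 1.3026451 → 1.303 kg (4 s.f., last digit at the 10^-3 place).
Sum: 5.5893951 kg; keep the coarser place, 10^-1.
Result: 5.6 kg.

5.6 kg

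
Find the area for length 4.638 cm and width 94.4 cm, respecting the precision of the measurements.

area = 4.638 cm × 94.4 cm = 437.8272 cm².
4.638 has 4 significant figures; 94.4 has 3.
Division/multiplication keeps the fewest: 3 significant figures.
Rounded: 438 cm².

438 cm²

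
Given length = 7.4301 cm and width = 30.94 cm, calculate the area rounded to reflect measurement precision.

229.9 cm²

area = 7.4301 cm × 30.94 cm = 229.887294 cm².
7.4301 has 5 significant figures; 30.94 has 4.
Division/multiplication keeps the fewest: 4 significant figures.
Rounded: 229.9 cm².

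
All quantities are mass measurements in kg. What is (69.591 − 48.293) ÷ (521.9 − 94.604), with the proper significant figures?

69.591 − 48.293 = 21.298, limited to 3 d.p. → 5 s.f.; 521.9 − 94.604 = 427.296, limited to 1 d.p. → 4 s.f.
Carrying full precision, 21.298 ÷ 427.296 = 0.0498436680896…; keep min(5, 4) = 4 s.f.
Rounded to 4 significant figures: 0.04984.

0.04984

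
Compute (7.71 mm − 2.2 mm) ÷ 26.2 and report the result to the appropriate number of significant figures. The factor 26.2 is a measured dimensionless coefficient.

0.21 mm

7.71 mm − 2.2 mm = 5.51 mm; the difference is limited to 1 decimal place (2 s.f.).
Carrying full precision, 5.51 ÷ 26.2 = 0.210305343511… mm; 26.2 has 3 s.f., so the result keeps min(2, 3) = 2 s.f.
Rounded to 2 significant figures: 0.21 mm.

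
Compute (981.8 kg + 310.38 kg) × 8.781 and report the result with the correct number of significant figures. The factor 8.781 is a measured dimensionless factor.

981.8 kg + 310.38 kg = 1292.18 kg; the sum is limited to 1 decimal place (5 s.f.).
Carrying full precision, 1292.18 × 8.781 = 11346.63258 kg; 8.781 has 4 s.f., so the result keeps min(5, 4) = 4 s.f.
Rounded to 4 significant figures: 1.135 × 10⁴ kg.

1.135 × 10⁴ kg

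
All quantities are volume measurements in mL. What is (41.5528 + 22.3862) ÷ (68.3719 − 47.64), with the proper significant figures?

3.084

41.5528 + 22.3862 = 63.9390, limited to 4 d.p. → 6 s.f.; 68.3719 − 47.64 = 20.7319, limited to 2 d.p. → 4 s.f.
Carrying full precision, 63.9390 ÷ 20.7319 = 3.08408780671…; keep min(6, 4) = 4 s.f.
Rounded to 4 significant figures: 3.084.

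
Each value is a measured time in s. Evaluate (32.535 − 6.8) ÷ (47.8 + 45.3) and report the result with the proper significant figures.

32.535 − 6.8 = 25.735, limited to 1 d.p. → 3 s.f.; 47.8 + 45.3 = 93.1, limited to 1 d.p. → 3 s.f.
Carrying full precision, 25.735 ÷ 93.1 = 0.276423200859…; keep min(3, 3) = 3 s.f.
Rounded to 3 significant figures: 0.276.

0.276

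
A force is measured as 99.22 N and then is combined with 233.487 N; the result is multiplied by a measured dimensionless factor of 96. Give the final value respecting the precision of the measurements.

99.22 N + 233.487 N = 332.707 N; the sum is limited to 2 decimal places (5 s.f.).
Carrying full precision, 332.707 × 96 = 31939.872 N; 96 has 2 s.f., so the result keeps min(5, 2) = 2 s.f.
Rounded to 2 significant figures: 3.2 × 10^4 N.

3.2 × 10^4 N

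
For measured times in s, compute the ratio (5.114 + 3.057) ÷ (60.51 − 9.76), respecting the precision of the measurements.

5.114 + 3.057 = 8.171, limited to 3 d.p. → 4 s.f.; 60.51 − 9.76 = 50.75, limited to 2 d.p. → 4 s.f.
Carrying full precision, 8.171 ÷ 50.75 = 0.161004926108…; keep min(4, 4) = 4 s.f.
Rounded to 4 significant figures: 0.1610.

0.1610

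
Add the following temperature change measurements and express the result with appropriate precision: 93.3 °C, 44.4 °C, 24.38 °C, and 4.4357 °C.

93.3 °C + 44.4 °C + 24.38 °C + 4.4357 °C = 166.5157 °C.
Addition/subtraction keeps the fewest decimal places: 93.3 → 1 decimal place, 44.4 → 1 decimal place, 24.38 → 2 decimal places, 4.4357 → 4 decimal places; limit is 1.
Rounded to 1 decimal place: 1.665 × 10^2 °C.

1.665 × 10^2 °C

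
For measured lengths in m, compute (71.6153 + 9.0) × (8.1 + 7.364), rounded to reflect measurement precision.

1.25 × 10^3 m²

71.6153 + 9.0 = 80.6153, limited to 1 d.p. → 3 s.f.; 8.1 + 7.364 = 15.464, limited to 1 d.p. → 3 s.f.
Carrying full precision, 80.6153 × 15.464 = 1246.6349992; keep min(3, 3) = 3 s.f.
Rounded to 3 significant figures: 1.25 × 10^3 m².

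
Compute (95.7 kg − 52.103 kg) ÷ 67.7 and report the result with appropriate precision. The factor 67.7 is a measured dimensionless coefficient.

95.7 kg − 52.103 kg = 43.597 kg; the difference is limited to 1 decimal place (3 s.f.).
Carrying full precision, 43.597 ÷ 67.7 = 0.643973412112… kg; 67.7 has 3 s.f., so the result keeps min(3, 3) = 3 s.f.
Rounded to 3 significant figures: 0.644 kg.

0.644 kg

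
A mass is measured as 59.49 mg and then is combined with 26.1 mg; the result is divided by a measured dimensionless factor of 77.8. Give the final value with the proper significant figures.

1.10 mg

59.49 mg + 26.1 mg = 85.59 mg; the sum is limited to 1 decimal place (3 s.f.).
Carrying full precision, 85.59 ÷ 77.8 = 1.1001285347… mg; 77.8 has 3 s.f., so the result keeps min(3, 3) = 3 s.f.
Rounded to 3 significant figures: 1.10 mg.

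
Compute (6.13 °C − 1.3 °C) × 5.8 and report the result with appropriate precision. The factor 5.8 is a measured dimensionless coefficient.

28 °C

6.13 °C − 1.3 °C = 4.83 °C; the difference is limited to 1 decimal place (2 s.f.).
Carrying full precision, 4.83 × 5.8 = 28.014 °C; 5.8 has 2 s.f., so the result keeps min(2, 2) = 2 s.f.
Rounded to 2 significant figures: 28 °C.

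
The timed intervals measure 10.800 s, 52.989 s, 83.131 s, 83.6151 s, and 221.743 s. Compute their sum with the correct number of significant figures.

10.800 s + 52.989 s + 83.131 s + 83.6151 s + 221.743 s = 452.2781 s.
Addition/subtraction keeps the fewest decimal places: 10.800 → 3 decimal places, 52.989 → 3 decimal places, 83.131 → 3 decimal places, 83.6151 → 4 decimal places, 221.743 → 3 decimal places; limit is 3.
Rounded to 3 decimal places: 452.278 s.

452.278 s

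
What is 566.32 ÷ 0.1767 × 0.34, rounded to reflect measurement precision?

1.1 × 10^3

566.32 ÷ 0.1767 × 0.34 = 1089.69326542…
Multiplication/division keeps the fewest significant figures: 566.32 → 5 s.f., 0.1767 → 4 s.f., 0.34 → 2 s.f.; limit is 2.
Rounded to 2 significant figures: 1.1 × 10^3.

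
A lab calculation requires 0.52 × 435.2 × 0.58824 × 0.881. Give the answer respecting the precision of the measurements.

0.52 × 435.2 × 0.58824 × 0.881 = 117.27965823…
Multiplication/division keeps the fewest significant figures: 0.52 → 2 s.f., 435.2 → 4 s.f., 0.58824 → 5 s.f., 0.881 → 3 s.f.; limit is 2.
Rounded to 2 significant figures: 1.2 × 10².

1.2 × 10²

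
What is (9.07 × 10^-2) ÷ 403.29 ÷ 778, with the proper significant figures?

(9.07 × 10^-2) ÷ 403.29 ÷ 778 = 2.89074801914 × 10^-7…
Multiplication/division keeps the fewest significant figures: 9.07 × 10^-2 → 3 s.f., 403.29 → 5 s.f., 778 → 3 s.f.; limit is 3.
Rounded to 3 significant figures: 2.89 × 10^-7.

2.89 × 10^-7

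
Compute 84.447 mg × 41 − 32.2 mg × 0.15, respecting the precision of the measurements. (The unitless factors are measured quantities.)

84.447 × 41 = 3462.327 → 3.5 × 10³ mg (2 s.f., last digit at the 10^2 place).
32.2 × 0.15 = 4.83 → 4.8 mg (2 s.f., last digit at the 10^-1 place).
Difference: 3457.497 mg; keep the coarser place, 10^2.
Result: 3.5 × 10³ mg.

3.5 × 10³ mg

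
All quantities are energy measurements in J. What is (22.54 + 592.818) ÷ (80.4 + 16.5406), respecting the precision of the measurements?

22.54 + 592.818 = 615.358, limited to 2 d.p. → 5 s.f.; 80.4 + 16.5406 = 96.9406, limited to 1 d.p. → 3 s.f.
Carrying full precision, 615.358 ÷ 96.9406 = 6.34778410697…; keep min(5, 3) = 3 s.f.
Rounded to 3 significant figures: 6.35.

6.35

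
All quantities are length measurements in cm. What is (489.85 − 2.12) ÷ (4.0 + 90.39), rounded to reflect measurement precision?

5.17

489.85 − 2.12 = 487.73, limited to 2 d.p. → 5 s.f.; 4.0 + 90.39 = 94.39, limited to 1 d.p. → 3 s.f.
Carrying full precision, 487.73 ÷ 94.39 = 5.16717872656…; keep min(5, 3) = 3 s.f.
Rounded to 3 significant figures: 5.17.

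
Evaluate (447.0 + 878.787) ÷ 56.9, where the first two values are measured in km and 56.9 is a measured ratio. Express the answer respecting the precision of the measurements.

447.0 km + 878.787 km = 1325.787 km; the sum is limited to 1 decimal place (5 s.f.).
Carrying full precision, 1325.787 ÷ 56.9 = 23.3002987698… km; 56.9 has 3 s.f., so the result keeps min(5, 3) = 3 s.f.
Rounded to 3 significant figures: 23.3 km.

23.3 km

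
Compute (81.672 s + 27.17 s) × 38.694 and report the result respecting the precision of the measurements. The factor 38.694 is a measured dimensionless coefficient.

4211.5 s

81.672 s + 27.17 s = 108.842 s; the sum is limited to 2 decimal places (5 s.f.).
Carrying full precision, 108.842 × 38.694 = 4211.532348 s; 38.694 has 5 s.f., so the result keeps min(5, 5) = 5 s.f.
Rounded to 5 significant figures: 4211.5 s.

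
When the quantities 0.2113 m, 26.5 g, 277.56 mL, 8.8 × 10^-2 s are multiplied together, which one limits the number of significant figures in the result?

8.8 × 10^-2 s

0.2113 m → 4 s.f.; 26.5 g → 3 s.f.; 277.56 mL → 5 s.f.; 8.8 × 10^-2 s → 2 s.f.
The fewest is 2 significant figures, from 8.8 × 10^-2 s.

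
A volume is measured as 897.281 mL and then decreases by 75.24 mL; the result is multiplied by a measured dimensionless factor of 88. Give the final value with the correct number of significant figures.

897.281 mL − 75.24 mL = 822.041 mL; the difference is limited to 2 decimal places (5 s.f.).
Carrying full precision, 822.041 × 88 = 72339.608 mL; 88 has 2 s.f., so the result keeps min(5, 2) = 2 s.f.
Rounded to 2 significant figures: 7.2 × 10^4 mL.

7.2 × 10^4 mL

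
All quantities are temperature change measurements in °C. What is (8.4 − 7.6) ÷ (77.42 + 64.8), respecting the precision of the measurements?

0.006

8.4 − 7.6 = 0.8, limited to 1 d.p. → 1 s.f.; 77.42 + 64.8 = 142.22, limited to 1 d.p. → 4 s.f.
Carrying full precision, 0.8 ÷ 142.22 = 0.005625087892…; keep min(1, 4) = 1 s.f.
Rounded to 1 significant figure: 0.006.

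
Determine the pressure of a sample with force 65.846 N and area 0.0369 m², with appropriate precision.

1.78 × 10³ Pa

pressure = 65.846 N ÷ 0.0369 m² = 1784.44444444… Pa.
65.846 has 5 significant figures; 0.0369 has 3.
Division/multiplication keeps the fewest: 3 significant figures.
Rounded: 1.78 × 10³ Pa.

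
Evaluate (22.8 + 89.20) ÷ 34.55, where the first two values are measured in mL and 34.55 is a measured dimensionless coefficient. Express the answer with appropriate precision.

3.242 mL

22.8 mL + 89.20 mL = 112.00 mL; the sum is limited to 1 decimal place (4 s.f.).
Carrying full precision, 112.00 ÷ 34.55 = 3.24167872648… mL; 34.55 has 4 s.f., so the result keeps min(4, 4) = 4 s.f.
Rounded to 4 significant figures: 3.242 mL.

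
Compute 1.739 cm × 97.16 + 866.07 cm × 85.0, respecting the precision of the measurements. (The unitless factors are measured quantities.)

1.739 × 97.16 = 168.96124 → 169.0 cm (4 s.f., last digit at the 10^-1 place).
866.07 × 85.0 = 73615.95 → 7.36 × 10⁴ cm (3 s.f., last digit at the 10^2 place).
Sum: 73784.91124 cm; keep the coarser place, 10^2.
Result: 7.38 × 10⁴ cm.

7.38 × 10⁴ cm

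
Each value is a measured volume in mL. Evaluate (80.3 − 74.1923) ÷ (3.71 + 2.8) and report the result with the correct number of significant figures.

80.3 − 74.1923 = 6.1077, limited to 1 d.p. → 2 s.f.; 3.71 + 2.8 = 6.51, limited to 1 d.p. → 2 s.f.
Carrying full precision, 6.1077 ÷ 6.51 = 0.938202764977…; keep min(2, 2) = 2 s.f.
Rounded to 2 significant figures: 0.94.

0.94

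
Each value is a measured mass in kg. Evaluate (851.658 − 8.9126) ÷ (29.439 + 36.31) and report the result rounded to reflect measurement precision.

851.658 − 8.9126 = 842.7454, limited to 3 d.p. → 6 s.f.; 29.439 + 36.31 = 65.749, limited to 2 d.p. → 4 s.f.
Carrying full precision, 842.7454 ÷ 65.749 = 12.817615477…; keep min(6, 4) = 4 s.f.
Rounded to 4 significant figures: 12.82.

12.82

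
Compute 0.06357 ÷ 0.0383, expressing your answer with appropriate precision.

1.66

0.06357 ÷ 0.0383 = 1.65979112272…
Multiplication/division keeps the fewest significant figures: 0.06357 → 4 s.f., 0.0383 → 3 s.f.; limit is 3.
Rounded to 3 significant figures: 1.66.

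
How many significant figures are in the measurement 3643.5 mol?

3643.5: every digit is nonzero and significant.

5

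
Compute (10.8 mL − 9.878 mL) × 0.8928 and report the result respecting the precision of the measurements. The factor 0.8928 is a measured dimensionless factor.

0.8 mL

10.8 mL − 9.878 mL = 0.922 mL; the difference is limited to 1 decimal place (1 s.f.).
Carrying full precision, 0.922 × 0.8928 = 0.8231616 mL; 0.8928 has 4 s.f., so the result keeps min(1, 4) = 1 s.f.
Rounded to 1 significant figure: 0.8 mL.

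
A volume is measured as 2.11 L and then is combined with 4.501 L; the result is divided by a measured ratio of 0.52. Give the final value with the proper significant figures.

2.11 L + 4.501 L = 6.611 L; the sum is limited to 2 decimal places (3 s.f.).
Carrying full precision, 6.611 ÷ 0.52 = 12.7134615385… L; 0.52 has 2 s.f., so the result keeps min(3, 2) = 2 s.f.
Rounded to 2 significant figures: 13 L.

13 L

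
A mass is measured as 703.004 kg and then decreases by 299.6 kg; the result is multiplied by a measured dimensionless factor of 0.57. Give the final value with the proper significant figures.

703.004 kg − 299.6 kg = 403.404 kg; the difference is limited to 1 decimal place (4 s.f.).
Carrying full precision, 403.404 × 0.57 = 229.94028 kg; 0.57 has 2 s.f., so the result keeps min(4, 2) = 2 s.f.
Rounded to 2 significant figures: 2.3 × 10^2 kg.

2.3 × 10^2 kg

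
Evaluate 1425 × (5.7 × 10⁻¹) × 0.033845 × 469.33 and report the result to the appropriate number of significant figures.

1425 × (5.7 × 10⁻¹) × 0.033845 × 469.33 = 12902.1638847…
Multiplication/division keeps the fewest significant figures: 1425 → 4 s.f., 5.7 × 10⁻¹ → 2 s.f., 0.033845 → 5 s.f., 469.33 → 5 s.f.; limit is 2.
Rounded to 2 significant figures: 1.3 × 10⁴.

1.3 × 10⁴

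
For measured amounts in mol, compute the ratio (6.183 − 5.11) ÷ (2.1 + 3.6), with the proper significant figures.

6.183 − 5.11 = 1.073, limited to 2 d.p. → 3 s.f.; 2.1 + 3.6 = 5.7, limited to 1 d.p. → 2 s.f.
Carrying full precision, 1.073 ÷ 5.7 = 0.188245614035…; keep min(3, 2) = 2 s.f.
Rounded to 2 significant figures: 0.19.

0.19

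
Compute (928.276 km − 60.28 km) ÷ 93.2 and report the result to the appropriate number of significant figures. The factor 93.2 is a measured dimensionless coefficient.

9.31 km

928.276 km − 60.28 km = 867.996 km; the difference is limited to 2 decimal places (5 s.f.).
Carrying full precision, 867.996 ÷ 93.2 = 9.31326180258… km; 93.2 has 3 s.f., so the result keeps min(5, 3) = 3 s.f.
Rounded to 3 significant figures: 9.31 km.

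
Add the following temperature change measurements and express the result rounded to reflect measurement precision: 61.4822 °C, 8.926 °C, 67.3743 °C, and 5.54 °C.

61.4822 °C + 8.926 °C + 67.3743 °C + 5.54 °C = 143.3225 °C.
Addition/subtraction keeps the fewest decimal places: 61.4822 → 4 decimal places, 8.926 → 3 decimal places, 67.3743 → 4 decimal places, 5.54 → 2 decimal places; limit is 2.
Rounded to 2 decimal places: 143.32 °C.

143.32 °C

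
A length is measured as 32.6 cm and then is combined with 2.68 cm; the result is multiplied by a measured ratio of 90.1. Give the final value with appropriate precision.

3.18 × 10^3 cm

32.6 cm + 2.68 cm = 35.28 cm; the sum is limited to 1 decimal place (3 s.f.).
Carrying full precision, 35.28 × 90.1 = 3178.728 cm; 90.1 has 3 s.f., so the result keeps min(3, 3) = 3 s.f.
Rounded to 3 significant figures: 3.18 × 10^3 cm.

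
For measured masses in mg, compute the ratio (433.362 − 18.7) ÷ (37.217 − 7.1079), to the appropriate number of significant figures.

13.77

433.362 − 18.7 = 414.662, limited to 1 d.p. → 4 s.f.; 37.217 − 7.1079 = 30.1091, limited to 3 d.p. → 5 s.f.
Carrying full precision, 414.662 ÷ 30.1091 = 13.7719825568…; keep min(4, 5) = 4 s.f.
Rounded to 4 significant figures: 13.77.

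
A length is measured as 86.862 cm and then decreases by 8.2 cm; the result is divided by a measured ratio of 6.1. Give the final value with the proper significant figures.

13 cm

86.862 cm − 8.2 cm = 78.662 cm; the difference is limited to 1 decimal place (3 s.f.).
Carrying full precision, 78.662 ÷ 6.1 = 12.8954098361… cm; 6.1 has 2 s.f., so the result keeps min(3, 2) = 2 s.f.
Rounded to 2 significant figures: 13 cm.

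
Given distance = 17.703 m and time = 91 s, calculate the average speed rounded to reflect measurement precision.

average speed = 17.703 m ÷ 91 s = 0.194538461538… m/s.
17.703 has 5 significant figures; 91 has 2.
Division/multiplication keeps the fewest: 2 significant figures.
Rounded: 0.19 m/s.

0.19 m/s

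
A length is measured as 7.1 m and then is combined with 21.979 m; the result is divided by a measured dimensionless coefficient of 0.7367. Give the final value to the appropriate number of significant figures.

7.1 m + 21.979 m = 29.079 m; the sum is limited to 1 decimal place (3 s.f.).
Carrying full precision, 29.079 ÷ 0.7367 = 39.4719695941… m; 0.7367 has 4 s.f., so the result keeps min(3, 4) = 3 s.f.
Rounded to 3 significant figures: 39.5 m.

39.5 m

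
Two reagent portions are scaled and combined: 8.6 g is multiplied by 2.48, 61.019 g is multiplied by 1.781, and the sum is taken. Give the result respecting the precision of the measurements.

130. g

8.6 × 2.48 = 21.328 → 21 g (2 s.f., last digit at the 10^0 place).
61.019 × 1.781 = 108.674839 → 108.7 g (4 s.f., last digit at the 10^-1 place).
Sum: 130.002839 g; keep the coarser place, 10^0.
Result: 130. g.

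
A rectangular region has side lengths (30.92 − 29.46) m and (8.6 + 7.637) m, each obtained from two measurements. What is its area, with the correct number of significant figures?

23.7 m²

30.92 − 29.46 = 1.46, limited to 2 d.p. → 3 s.f.; 8.6 + 7.637 = 16.237, limited to 1 d.p. → 3 s.f.
Carrying full precision, 1.46 × 16.237 = 23.70602; keep min(3, 3) = 3 s.f.
Rounded to 3 significant figures: 23.7 m².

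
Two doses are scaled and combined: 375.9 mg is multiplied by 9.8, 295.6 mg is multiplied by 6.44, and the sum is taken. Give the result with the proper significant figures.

375.9 × 9.8 = 3683.82 → 3.7 × 10^3 mg (2 s.f., last digit at the 10^2 place).
295.6 × 6.44 = 1903.664 → 1.90 × 10^3 mg (3 s.f., last digit at the 10^1 place).
Sum: 5587.484 mg; keep the coarser place, 10^2.
Result: 5.6 × 10^3 mg.

5.6 × 10^3 mg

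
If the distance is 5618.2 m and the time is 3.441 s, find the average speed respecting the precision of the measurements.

average speed = 5618.2 m ÷ 3.441 s = 1632.72304563… m/s.
5618.2 has 5 significant figures; 3.441 has 4.
Division/multiplication keeps the fewest: 4 significant figures.
Rounded: 1633 m/s.

1633 m/s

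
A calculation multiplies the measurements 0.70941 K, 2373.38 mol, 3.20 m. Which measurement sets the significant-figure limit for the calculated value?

3.20 m

0.70941 K → 5 s.f.; 2373.38 mol → 6 s.f.; 3.20 m → 3 s.f.
The fewest is 3 significant figures, from 3.20 m.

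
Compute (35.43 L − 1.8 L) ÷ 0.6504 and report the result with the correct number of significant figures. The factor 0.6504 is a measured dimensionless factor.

35.43 L − 1.8 L = 33.63 L; the difference is limited to 1 decimal place (3 s.f.).
Carrying full precision, 33.63 ÷ 0.6504 = 51.7066420664… L; 0.6504 has 4 s.f., so the result keeps min(3, 4) = 3 s.f.
Rounded to 3 significant figures: 51.7 L.

51.7 L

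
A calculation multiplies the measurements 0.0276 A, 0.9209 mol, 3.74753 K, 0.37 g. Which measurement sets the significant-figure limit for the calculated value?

0.37 g

0.0276 A → 3 s.f.; 0.9209 mol → 4 s.f.; 3.74753 K → 6 s.f.; 0.37 g → 2 s.f.
The fewest is 2 significant figures, from 0.37 g.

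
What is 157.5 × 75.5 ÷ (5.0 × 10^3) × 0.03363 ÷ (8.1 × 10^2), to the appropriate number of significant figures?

157.5 × 75.5 ÷ (5.0 × 10^3) × 0.03363 ÷ (8.1 × 10^2) = 0.0000987414166667…
Multiplication/division keeps the fewest significant figures: 157.5 → 4 s.f., 75.5 → 3 s.f., 5.0 × 10^3 → 2 s.f., 0.03363 → 4 s.f., 8.1 × 10^2 → 2 s.f.; limit is 2.
Rounded to 2 significant figures: 9.9 × 10^-5.

9.9 × 10^-5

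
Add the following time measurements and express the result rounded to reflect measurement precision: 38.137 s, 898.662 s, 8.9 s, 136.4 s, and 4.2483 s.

1086.3 s

38.137 s + 898.662 s + 8.9 s + 136.4 s + 4.2483 s = 1086.3473 s.
Addition/subtraction keeps the fewest decimal places: 38.137 → 3 decimal places, 898.662 → 3 decimal places, 8.9 → 1 decimal place, 136.4 → 1 decimal place, 4.2483 → 4 decimal places; limit is 1.
Rounded to 1 decimal place: 1086.3 s.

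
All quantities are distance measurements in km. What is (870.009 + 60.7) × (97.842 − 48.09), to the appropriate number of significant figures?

870.009 + 60.7 = 930.709, limited to 1 d.p. → 4 s.f.; 97.842 − 48.09 = 49.752, limited to 2 d.p. → 4 s.f.
Carrying full precision, 930.709 × 49.752 = 46304.634168; keep min(4, 4) = 4 s.f.
Rounded to 4 significant figures: 4.630 × 10^4 km².

4.630 × 10^4 km²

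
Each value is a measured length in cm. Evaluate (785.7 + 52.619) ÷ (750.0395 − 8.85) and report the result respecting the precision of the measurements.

785.7 + 52.619 = 838.319, limited to 1 d.p. → 4 s.f.; 750.0395 − 8.85 = 741.1895, limited to 2 d.p. → 5 s.f.
Carrying full precision, 838.319 ÷ 741.1895 = 1.1310454344…; keep min(4, 5) = 4 s.f.
Rounded to 4 significant figures: 1.131.

1.131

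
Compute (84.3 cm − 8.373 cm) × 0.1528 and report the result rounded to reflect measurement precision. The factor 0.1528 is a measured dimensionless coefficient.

11.6 cm

84.3 cm − 8.373 cm = 75.927 cm; the difference is limited to 1 decimal place (3 s.f.).
Carrying full precision, 75.927 × 0.1528 = 11.6016456 cm; 0.1528 has 4 s.f., so the result keeps min(3, 4) = 3 s.f.
Rounded to 3 significant figures: 11.6 cm.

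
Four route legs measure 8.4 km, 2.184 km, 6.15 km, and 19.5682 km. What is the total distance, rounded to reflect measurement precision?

8.4 km + 2.184 km + 6.15 km + 19.5682 km = 36.3022 km.
Addition/subtraction keeps the fewest decimal places: 8.4 → 1 decimal place, 2.184 → 3 decimal places, 6.15 → 2 decimal places, 19.5682 → 4 decimal places; limit is 1.
Rounded to 1 decimal place: 36.3 km.

36.3 km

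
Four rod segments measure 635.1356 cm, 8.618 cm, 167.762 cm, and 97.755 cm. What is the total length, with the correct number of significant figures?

635.1356 cm + 8.618 cm + 167.762 cm + 97.755 cm = 909.2706 cm.
Addition/subtraction keeps the fewest decimal places: 635.1356 → 4 decimal places, 8.618 → 3 decimal places, 167.762 → 3 decimal places, 97.755 → 3 decimal places; limit is 3.
Rounded to 3 decimal places: 909.271 cm.

909.271 cm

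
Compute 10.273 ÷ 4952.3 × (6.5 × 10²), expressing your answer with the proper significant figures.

10.273 ÷ 4952.3 × (6.5 × 10²) = 1.34835329039…
Multiplication/division keeps the fewest significant figures: 10.273 → 5 s.f., 4952.3 → 5 s.f., 6.5 × 10² → 2 s.f.; limit is 2.
Rounded to 2 significant figures: 1.3.

1.3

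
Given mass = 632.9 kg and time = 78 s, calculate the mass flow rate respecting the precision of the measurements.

8.1 kg/s

mass flow rate = 632.9 kg ÷ 78 s = 8.1141025641… kg/s.
632.9 has 4 significant figures; 78 has 2.
Division/multiplication keeps the fewest: 2 significant figures.
Rounded: 8.1 kg/s.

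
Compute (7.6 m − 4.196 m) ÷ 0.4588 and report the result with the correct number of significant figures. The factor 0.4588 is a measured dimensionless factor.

7.4 m

7.6 m − 4.196 m = 3.404 m; the difference is limited to 1 decimal place (2 s.f.).
Carrying full precision, 3.404 ÷ 0.4588 = 7.41935483871… m; 0.4588 has 4 s.f., so the result keeps min(2, 4) = 2 s.f.
Rounded to 2 significant figures: 7.4 m.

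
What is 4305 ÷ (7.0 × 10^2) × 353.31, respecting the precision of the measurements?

2.2 × 10^3

4305 ÷ (7.0 × 10^2) × 353.31 = 2172.8565
Multiplication/division keeps the fewest significant figures: 4305 → 4 s.f., 7.0 × 10^2 → 2 s.f., 353.31 → 5 s.f.; limit is 2.
Rounded to 2 significant figures: 2.2 × 10^3.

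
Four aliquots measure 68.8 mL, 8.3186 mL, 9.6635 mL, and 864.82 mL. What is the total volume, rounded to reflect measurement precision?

951.6 mL

68.8 mL + 8.3186 mL + 9.6635 mL + 864.82 mL = 951.6021 mL.
Addition/subtraction keeps the fewest decimal places: 68.8 → 1 decimal place, 8.3186 → 4 decimal places, 9.6635 → 4 decimal places, 864.82 → 2 decimal places; limit is 1.
Rounded to 1 decimal place: 951.6 mL.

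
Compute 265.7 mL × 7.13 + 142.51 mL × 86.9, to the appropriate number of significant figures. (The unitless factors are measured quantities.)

265.7 × 7.13 = 1894.441 → 1.89 × 10³ mL (3 s.f., last digit at the 10^1 place).
142.51 × 86.9 = 12384.119 → 1.24 × 10⁴ mL (3 s.f., last digit at the 10^2 place).
Sum: 14278.56 mL; keep the coarser place, 10^2.
Result: 1.43 × 10⁴ mL.

1.43 × 10⁴ mL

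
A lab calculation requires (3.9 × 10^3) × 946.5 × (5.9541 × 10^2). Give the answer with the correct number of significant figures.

(3.9 × 10^3) × 946.5 × (5.9541 × 10^2) = 2.1978667035 × 10^9
Multiplication/division keeps the fewest significant figures: 3.9 × 10^3 → 2 s.f., 946.5 → 4 s.f., 5.9541 × 10^2 → 5 s.f.; limit is 2.
Rounded to 2 significant figures: 2.2 × 10^9.

2.2 × 10^9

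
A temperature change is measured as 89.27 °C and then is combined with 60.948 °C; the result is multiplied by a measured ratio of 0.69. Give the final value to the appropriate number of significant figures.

89.27 °C + 60.948 °C = 150.218 °C; the sum is limited to 2 decimal places (5 s.f.).
Carrying full precision, 150.218 × 0.69 = 103.65042 °C; 0.69 has 2 s.f., so the result keeps min(5, 2) = 2 s.f.
Rounded to 2 significant figures: 1.0 × 10² °C.

1.0 × 10² °C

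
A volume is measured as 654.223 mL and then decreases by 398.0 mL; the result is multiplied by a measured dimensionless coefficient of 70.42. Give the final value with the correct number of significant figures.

1.804 × 10⁴ mL

654.223 mL − 398.0 mL = 256.223 mL; the difference is limited to 1 decimal place (4 s.f.).
Carrying full precision, 256.223 × 70.42 = 18043.22366 mL; 70.42 has 4 s.f., so the result keeps min(4, 4) = 4 s.f.
Rounded to 4 significant figures: 1.804 × 10⁴ mL.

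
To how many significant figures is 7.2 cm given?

2

7.2: every digit is nonzero and significant.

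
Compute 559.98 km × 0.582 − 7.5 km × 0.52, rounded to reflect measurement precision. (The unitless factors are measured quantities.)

559.98 × 0.582 = 325.90836 → 326 km (3 s.f., last digit at the 10^0 place).
7.5 × 0.52 = 3.9 → 3.9 km (2 s.f., last digit at the 10^-1 place).
Difference: 322.00836 km; keep the coarser place, 10^0.
Result: 322 km.

322 km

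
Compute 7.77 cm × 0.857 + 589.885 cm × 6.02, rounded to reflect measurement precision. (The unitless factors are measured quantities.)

7.77 × 0.857 = 6.65889 → 6.66 cm (3 s.f., last digit at the 10^-2 place).
589.885 × 6.02 = 3551.1077 → 3.55 × 10³ cm (3 s.f., last digit at the 10^1 place).
Sum: 3557.76659 cm; keep the coarser place, 10^1.
Result: 3.56 × 10³ cm.

3.56 × 10³ cm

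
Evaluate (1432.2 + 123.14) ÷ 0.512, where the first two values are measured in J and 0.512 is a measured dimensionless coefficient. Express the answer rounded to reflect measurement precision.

3.04 × 10³ J

1432.2 J + 123.14 J = 1555.34 J; the sum is limited to 1 decimal place (5 s.f.).
Carrying full precision, 1555.34 ÷ 0.512 = 3037.7734375 J; 0.512 has 3 s.f., so the result keeps min(5, 3) = 3 s.f.
Rounded to 3 significant figures: 3.04 × 10³ J.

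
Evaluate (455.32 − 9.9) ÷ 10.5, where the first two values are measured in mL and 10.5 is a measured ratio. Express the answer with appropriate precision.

455.32 mL − 9.9 mL = 445.42 mL; the difference is limited to 1 decimal place (4 s.f.).
Carrying full precision, 445.42 ÷ 10.5 = 42.420952381… mL; 10.5 has 3 s.f., so the result keeps min(4, 3) = 3 s.f.
Rounded to 3 significant figures: 42.4 mL.

42.4 mL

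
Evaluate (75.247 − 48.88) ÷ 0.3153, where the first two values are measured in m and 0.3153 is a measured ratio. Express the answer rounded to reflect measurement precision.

75.247 m − 48.88 m = 26.367 m; the difference is limited to 2 decimal places (4 s.f.).
Carrying full precision, 26.367 ÷ 0.3153 = 83.6251189343… m; 0.3153 has 4 s.f., so the result keeps min(4, 4) = 4 s.f.
Rounded to 4 significant figures: 83.63 m.

83.63 m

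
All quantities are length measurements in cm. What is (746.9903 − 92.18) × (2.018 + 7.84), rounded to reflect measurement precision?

746.9903 − 92.18 = 654.8103, limited to 2 d.p. → 5 s.f.; 2.018 + 7.84 = 9.858, limited to 2 d.p. → 3 s.f.
Carrying full precision, 654.8103 × 9.858 = 6455.1199374; keep min(5, 3) = 3 s.f.
Rounded to 3 significant figures: 6.46 × 10^3 cm².

6.46 × 10^3 cm²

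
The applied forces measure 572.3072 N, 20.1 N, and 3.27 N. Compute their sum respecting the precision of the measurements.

595.7 N

572.3072 N + 20.1 N + 3.27 N = 595.6772 N.
Addition/subtraction keeps the fewest decimal places: 572.3072 → 4 decimal places, 20.1 → 1 decimal place, 3.27 → 2 decimal places; limit is 1.
Rounded to 1 decimal place: 595.7 N.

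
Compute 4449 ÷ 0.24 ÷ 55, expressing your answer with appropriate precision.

3.4 × 10^2

4449 ÷ 0.24 ÷ 55 = 337.045454545…
Multiplication/division keeps the fewest significant figures: 4449 → 4 s.f., 0.24 → 2 s.f., 55 → 2 s.f.; limit is 2.
Rounded to 2 significant figures: 3.4 × 10^2.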